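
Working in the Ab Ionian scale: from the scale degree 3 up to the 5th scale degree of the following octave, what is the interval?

Ab major: Ab Bb C Db Eb F G.
Scale degree 3 = C; 5th degree (up an octave) = Eb.
10 letter names make it a tenth; at 15 semitones (a half step narrower than major) the quality is minor.

minor tenth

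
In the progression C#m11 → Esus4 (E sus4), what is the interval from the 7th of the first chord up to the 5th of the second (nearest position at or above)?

perfect 1st

The 7th of C#m11 is B; the 5th of Esus4 (E sus4) is B.
Counting 1 letters and 0 half steps from B gives a perfect unison.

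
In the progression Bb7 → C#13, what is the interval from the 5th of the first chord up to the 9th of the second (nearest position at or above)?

A6

The 5th of Bb7 is F; the 9th of C#13 is D#.
From F to D#: 10 semitones over a sixth = augmented.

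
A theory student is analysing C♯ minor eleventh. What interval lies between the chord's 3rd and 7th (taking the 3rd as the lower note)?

The chord tones of C♯m11 (C♯ minor eleventh) are C♯-E-G♯-B-D♯-F♯.
That puts E below B.
E up to B spans 5 letter names and 7 semitones — a perfect fifth.

perfect 5th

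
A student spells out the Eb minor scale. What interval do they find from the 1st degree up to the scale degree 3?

minor third

Spelling the Eb minor scale: Eb F Gb Ab Bb Cb Db.
1st degree = Eb; degree 3 = Gb.
3 letter names make it a third; at 3 semitones (a half step narrower than major) the quality is minor.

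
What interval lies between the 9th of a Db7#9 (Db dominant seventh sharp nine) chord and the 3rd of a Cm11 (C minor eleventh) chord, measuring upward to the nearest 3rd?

d8

The 9th of Db7#9 (Db dominant seventh sharp nine) is E; the 3rd of Cm11 (C minor eleventh) is Eb.
From E to Eb: 11 semitones over an octave = diminished.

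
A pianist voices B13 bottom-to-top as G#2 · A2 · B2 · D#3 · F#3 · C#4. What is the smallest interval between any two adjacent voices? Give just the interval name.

Adjacent intervals: G#2→A2 = minor second; A2→B2 = major second; B2→D#3 = major third; D#3→F#3 = minor third; F#3→C#4 = perfect fifth.
The smallest is G#2 to A2, a minor second (1 semitone).

minor second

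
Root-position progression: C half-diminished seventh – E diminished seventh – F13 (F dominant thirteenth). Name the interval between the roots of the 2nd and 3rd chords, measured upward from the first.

m2

The roots are E and F.
E up to F is 1 semitone, a half step narrower than a major second, so the interval is minor.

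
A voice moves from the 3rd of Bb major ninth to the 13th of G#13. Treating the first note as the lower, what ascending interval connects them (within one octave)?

Bb major ninth has D as its 3rd, and G#13 has E# as its 13th.
D up to E# is 3 semitones, a half step wider than a major second, so the interval is augmented.

augmented 2nd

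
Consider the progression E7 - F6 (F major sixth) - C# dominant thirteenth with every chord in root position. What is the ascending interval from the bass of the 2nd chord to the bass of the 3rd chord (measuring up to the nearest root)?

A5

The roots are F and C#.
F up to C# is 8 semitones, a half step wider than a perfect fifth, so the interval is augmented.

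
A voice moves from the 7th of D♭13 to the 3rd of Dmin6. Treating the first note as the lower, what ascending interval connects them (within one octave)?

A4

The 7th of D♭13 is C♭; the 3rd of Dmin6 is F.
C♭ up to F is 6 semitones, a half step wider than a perfect fourth, so the interval is augmented.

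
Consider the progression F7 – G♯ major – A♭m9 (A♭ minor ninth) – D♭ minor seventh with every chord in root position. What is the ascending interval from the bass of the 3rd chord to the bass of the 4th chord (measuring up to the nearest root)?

perfect fourth

The roots are A♭ and D♭.
Counting 4 letters and 5 half steps from A♭ gives a perfect fourth.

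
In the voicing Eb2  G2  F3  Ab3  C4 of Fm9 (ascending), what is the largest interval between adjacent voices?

Adjacent intervals: Eb2→G2 = major third; G2→F3 = minor seventh; F3→Ab3 = minor third; Ab3→C4 = major third.
The largest is G2 to F3, a minor seventh (10 semitones).

minor seventh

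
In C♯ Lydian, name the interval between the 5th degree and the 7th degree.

M3

Spelling C♯ Lydian: C♯ D♯ E♯ F𝄪 G♯ A♯ B♯.
5th degree = G♯; 7th degree = B♯.
From G♯ to B♯ is 4 semitones, exactly the major third.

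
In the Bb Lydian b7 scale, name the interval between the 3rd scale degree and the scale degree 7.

diminished 5th

Spelling the Bb Lydian b7 scale: Bb C D E F G Ab.
So we need the interval from D up to Ab.
5 letter names make it a fifth; at 6 semitones (a half step narrower than perfect) the quality is diminished.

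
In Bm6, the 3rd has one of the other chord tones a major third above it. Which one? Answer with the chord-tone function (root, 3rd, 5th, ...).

5th

Bm6: B–D–F♯–G♯.
The 3rd is D. A major third above D is F♯.
F♯ is the chord's 5th.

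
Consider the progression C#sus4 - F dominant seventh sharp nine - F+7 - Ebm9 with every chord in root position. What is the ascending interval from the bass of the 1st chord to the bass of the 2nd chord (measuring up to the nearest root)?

d4

The roots are C# and F.
C# up to F is 4 semitones, a half step narrower than a perfect fourth, so the interval is diminished.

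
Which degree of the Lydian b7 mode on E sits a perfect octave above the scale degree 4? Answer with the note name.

The scale is E F# G# A# B C# D.
The scale degree 4 is A#; a perfect octave above that is A# — scale degree 4.

A#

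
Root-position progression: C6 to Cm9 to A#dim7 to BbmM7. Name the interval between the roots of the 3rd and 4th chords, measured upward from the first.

The roots are A# and Bb.
2 letter names make it a second; at 0 semitones (a whole step narrower than major) the quality is diminished.

d2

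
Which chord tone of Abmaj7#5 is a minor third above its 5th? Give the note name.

Abmaj7#5 is spelled Ab–C–E–G.
The 5th is E. A minor third above E is G.
G is the chord's 7th.

G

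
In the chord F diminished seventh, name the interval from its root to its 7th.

d7

Fdim7 (F diminished seventh): F-Ab-Cb-Ebb.
Root = F; 7th = Ebb.
7 letter names make it a seventh; at 9 semitones (a whole step narrower than major) the quality is diminished.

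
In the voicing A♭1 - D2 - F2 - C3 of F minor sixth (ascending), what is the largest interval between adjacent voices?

Adjacent intervals: A♭1→D2 = augmented fourth; D2→F2 = minor third; F2→C3 = perfect fifth.
The largest is F2 to C3, a perfect fifth (7 semitones).

perfect 5th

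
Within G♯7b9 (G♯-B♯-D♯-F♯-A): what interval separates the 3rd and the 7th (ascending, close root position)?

diminished 5th

So we need the interval from B♯ up to F♯.
From B♯ to F♯: 6 semitones over a fifth = diminished.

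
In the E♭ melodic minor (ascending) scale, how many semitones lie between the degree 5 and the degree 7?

The scale is E♭ F G♭ A♭ B♭ C D.
B♭ up to D is a major third — 4 semitones.

4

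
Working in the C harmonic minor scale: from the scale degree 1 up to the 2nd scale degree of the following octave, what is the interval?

Spelling the C harmonic minor scale: C D Eb F G Ab B.
So we need the interval from C up to D.
C up to D spans 9 letter names and 14 semitones — a major ninth.

major ninth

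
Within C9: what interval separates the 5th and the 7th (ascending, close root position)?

C9 is spelled C-E-G-B♭-D.
So we need the interval from G up to B♭.
3 letter names make it a third; at 3 semitones (a half step narrower than major) the quality is minor.

minor third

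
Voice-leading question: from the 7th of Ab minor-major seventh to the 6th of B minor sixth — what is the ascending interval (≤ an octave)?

augmented 1st

Ab minor-major seventh has G as its 7th, and B minor sixth has G# as its 6th.
1 letter names make it a unison; at 1 semitone (a half step wider than perfect) the quality is augmented.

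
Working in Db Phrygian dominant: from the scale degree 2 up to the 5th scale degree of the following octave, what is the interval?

Db phrygian dominant: Db Ebb F Gb Ab Bbb Cb.
The scale degree 2 is Ebb and the scale degree 5 (up an octave) is Ab.
Ebb up to Ab is 18 semitones, a half step wider than a perfect eleventh, so the interval is augmented.

augmented eleventh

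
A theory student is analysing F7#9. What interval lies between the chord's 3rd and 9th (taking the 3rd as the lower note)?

The chord tones of F dominant seventh sharp nine are F A C Eb G#.
3rd = A; 9th = G#.
From A to G# is 11 semitones, exactly the major seventh.

major seventh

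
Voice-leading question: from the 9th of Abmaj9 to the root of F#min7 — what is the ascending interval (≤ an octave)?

augmented 5th

Abmaj9 has Bb as its 9th, and F#min7 has F# as its root.
Bb up to F# is 8 semitones, a half step wider than a perfect fifth, so the interval is augmented.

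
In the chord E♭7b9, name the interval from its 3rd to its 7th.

d5

The chord tones of E♭ dominant seventh flat nine are E♭–G–B♭–D♭–F♭.
So we need the interval from G up to D♭.
5 letter names make it a fifth; at 6 semitones (a half step narrower than perfect) the quality is diminished.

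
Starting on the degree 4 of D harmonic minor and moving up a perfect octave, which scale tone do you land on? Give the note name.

The scale is D E F G A B♭ C♯.
The degree 4 is G; a perfect octave above that is G — scale degree 4.

G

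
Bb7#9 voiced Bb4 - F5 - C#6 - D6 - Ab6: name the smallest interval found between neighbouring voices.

m2

Adjacent intervals: Bb4→F5 = perfect fifth; F5→C#6 = augmented fifth; C#6→D6 = minor second; D6→Ab6 = diminished fifth.
The smallest is C#6 to D6, a minor second (1 semitone).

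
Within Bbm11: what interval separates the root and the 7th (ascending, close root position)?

Bbm11: Bb Db F Ab C Eb.
The root is Bb and the 7th is Ab.
7 letter names make it a seventh; at 10 semitones (a half step narrower than major) the quality is minor.

minor seventh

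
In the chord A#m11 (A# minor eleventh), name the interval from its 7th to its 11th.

Spelling the chord: A#-C#-E#-G#-B#-D#.
That puts G# below D#.
From G# to D# is 7 semitones, exactly the perfect fifth.

P5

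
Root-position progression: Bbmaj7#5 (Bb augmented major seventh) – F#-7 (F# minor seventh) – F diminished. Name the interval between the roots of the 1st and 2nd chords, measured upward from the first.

The roots are Bb and F#.
Bb up to F# is 8 semitones, a half step wider than a perfect fifth, so the interval is augmented.

A5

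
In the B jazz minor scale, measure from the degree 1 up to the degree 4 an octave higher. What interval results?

The scale runs B C# D E F# G# A#.
So we need the interval from B up to E.
From B to E is 17 semitones, exactly the perfect eleventh.

perfect eleventh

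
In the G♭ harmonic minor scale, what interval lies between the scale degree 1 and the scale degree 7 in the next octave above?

major fourteenth

The scale runs G♭ A♭ B𝄫 C♭ D♭ E𝄫 F.
That puts G♭ below F.
Counting 14 letters and 23 half steps from G♭ gives a major fourteenth.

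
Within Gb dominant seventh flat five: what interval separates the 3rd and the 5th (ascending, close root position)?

diminished third

Spelling the chord: Gb, Bb, Dbb, Fb.
So we need the interval from Bb up to Dbb.
3 letter names make it a third; at 2 semitones (a whole step narrower than major) the quality is diminished.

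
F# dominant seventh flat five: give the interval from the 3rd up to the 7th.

F# dominant seventh flat five is spelled F#-A#-C-E.
That puts A# below E.
5 letter names make it a fifth; at 6 semitones (a half step narrower than perfect) the quality is diminished.
This 3–7 tritone is the characteristic tension at the heart of the dominant sound.

diminished fifth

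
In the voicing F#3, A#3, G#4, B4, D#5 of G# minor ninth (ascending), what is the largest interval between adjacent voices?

minor seventh

Adjacent intervals: F#3→A#3 = major third; A#3→G#4 = minor seventh; G#4→B4 = minor third; B4→D#5 = major third.
The largest is A#3 to G#4, a minor seventh (10 semitones).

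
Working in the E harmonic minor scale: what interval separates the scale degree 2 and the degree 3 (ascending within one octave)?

Spelling the E harmonic minor scale: E F# G A B C D#.
That puts F# below G.
F# up to G is 1 semitone, a half step narrower than a major second, so the interval is minor.

minor second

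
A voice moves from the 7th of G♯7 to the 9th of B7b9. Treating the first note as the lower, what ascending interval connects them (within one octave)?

d5

G♯7 has F♯ as its 7th, and B7b9 has C as its 9th.
From F♯ to C: 6 semitones over a fifth = diminished.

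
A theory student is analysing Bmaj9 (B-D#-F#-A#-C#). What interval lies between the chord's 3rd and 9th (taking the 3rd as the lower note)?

That puts D# below C#.
D# up to C# is 10 semitones, a half step narrower than a major seventh, so the interval is minor.

minor 7th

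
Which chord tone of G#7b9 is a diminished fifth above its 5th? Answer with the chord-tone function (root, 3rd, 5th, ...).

9th

The chord tones of G#7b9 are G#, B#, D#, F#, A.
The 5th is D#. A diminished fifth above D# is A.
A is the chord's 9th.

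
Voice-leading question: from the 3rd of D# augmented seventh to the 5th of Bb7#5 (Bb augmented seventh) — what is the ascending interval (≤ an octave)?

D# augmented seventh has F## as its 3rd, and Bb7#5 (Bb augmented seventh) has F# as its 5th.
From F## to F#: 11 semitones over an octave = diminished.

diminished octave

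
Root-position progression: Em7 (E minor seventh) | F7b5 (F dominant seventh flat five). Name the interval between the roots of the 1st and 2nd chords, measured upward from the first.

The roots are E and F.
E up to F is 1 semitone, a half step narrower than a major second, so the interval is minor.

minor second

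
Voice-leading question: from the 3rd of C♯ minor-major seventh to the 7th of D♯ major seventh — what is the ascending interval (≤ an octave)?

augmented 6th

C♯ minor-major seventh has E as its 3rd, and D♯ major seventh has C𝄪 as its 7th.
From E to C𝄪: 10 semitones over a sixth = augmented.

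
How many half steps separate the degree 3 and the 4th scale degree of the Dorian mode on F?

2

The scale is F G Ab Bb C D Eb.
Ab up to Bb is a major second — 2 semitones.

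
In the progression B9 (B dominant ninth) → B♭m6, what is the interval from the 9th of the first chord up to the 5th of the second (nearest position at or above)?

The 9th of B9 (B dominant ninth) is C♯; the 5th of B♭m6 is F.
From C♯ to F: 4 semitones over a fourth = diminished.

diminished 4th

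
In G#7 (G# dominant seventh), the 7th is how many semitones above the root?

10

Spelling the chord: G#–B#–D#–F#.
G# to F# is a minor seventh: 10 semitones.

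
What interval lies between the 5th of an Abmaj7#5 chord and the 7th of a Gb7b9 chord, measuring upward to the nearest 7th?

The 5th of Abmaj7#5 is E; the 7th of Gb7b9 is Fb.
From E to Fb: 0 semitones over a second = diminished.

diminished 2nd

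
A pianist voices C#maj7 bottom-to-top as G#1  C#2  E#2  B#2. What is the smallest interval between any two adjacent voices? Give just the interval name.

Adjacent intervals: G#1→C#2 = perfect fourth; C#2→E#2 = major third; E#2→B#2 = perfect fifth.
The smallest is C#2 to E#2, a major third (4 semitones).

major 3rd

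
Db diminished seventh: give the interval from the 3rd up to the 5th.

minor third

The chord tones of Db diminished seventh are Db-Fb-Abb-Cbb.
3rd = Fb; 5th = Abb.
Fb up to Abb is 3 semitones, a half step narrower than a major third, so the interval is minor.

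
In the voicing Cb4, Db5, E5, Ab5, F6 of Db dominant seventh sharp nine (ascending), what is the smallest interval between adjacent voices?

Adjacent intervals: Cb4→Db5 = major ninth; Db5→E5 = augmented second; E5→Ab5 = diminished fourth; Ab5→F6 = major sixth.
The smallest is Db5 to E5, an augmented second (3 semitones).

augmented 2nd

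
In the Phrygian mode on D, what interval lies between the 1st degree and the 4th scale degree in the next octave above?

P11

The scale runs D Eb F G A Bb C.
That puts D below G.
D up to G spans 11 letter names and 17 semitones — a perfect eleventh.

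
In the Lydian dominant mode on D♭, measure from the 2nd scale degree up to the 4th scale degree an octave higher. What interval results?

The scale runs D♭ E♭ F G A♭ B♭ C♭.
So we need the interval from E♭ up to G.
Counting 10 letters and 16 half steps from E♭ gives a major tenth.

M10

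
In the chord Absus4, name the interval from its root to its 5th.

The chord tones of Absus4 (Ab sus4) are Ab–Db–Eb.
The root is Ab and the 5th is Eb.
Ab up to Eb spans 5 letter names and 7 semitones — a perfect fifth.

P5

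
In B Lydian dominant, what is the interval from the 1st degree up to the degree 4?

B lydian dominant: B C# D# E# F# G# A.
So we need the interval from B up to E#.
4 letter names make it a fourth; at 6 semitones (a half step wider than perfect) the quality is augmented.

augmented fourth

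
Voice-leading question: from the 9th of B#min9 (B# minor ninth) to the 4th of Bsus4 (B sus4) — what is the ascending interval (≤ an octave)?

diminished third

B#min9 (B# minor ninth) has C## as its 9th, and Bsus4 (B sus4) has E as its 4th.
3 letter names make it a third; at 2 semitones (a whole step narrower than major) the quality is diminished.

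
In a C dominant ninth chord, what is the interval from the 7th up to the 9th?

major third

Spelling the chord: C E G B♭ D.
7th = B♭; 9th = D.
From B♭ to D is 4 semitones, exactly the major third.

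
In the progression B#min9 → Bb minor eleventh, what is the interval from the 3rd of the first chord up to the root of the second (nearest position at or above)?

d6

The 3rd of B#min9 is D#; the root of Bb minor eleventh is Bb.
6 letter names make it a sixth; at 7 semitones (a whole step narrower than major) the quality is diminished.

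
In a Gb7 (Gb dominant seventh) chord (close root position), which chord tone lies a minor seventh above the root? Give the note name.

Gb dominant seventh is spelled Gb Bb Db Fb.
The root is Gb. A minor seventh above Gb is Fb.
Fb is the chord's 7th.

Fb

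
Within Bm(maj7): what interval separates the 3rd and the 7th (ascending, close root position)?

augmented 5th

BmM7 (B minor-major seventh): B D F# A#.
The 3rd is D and the 7th is A#.
D up to A# is 8 semitones, a half step wider than a perfect fifth, so the interval is augmented.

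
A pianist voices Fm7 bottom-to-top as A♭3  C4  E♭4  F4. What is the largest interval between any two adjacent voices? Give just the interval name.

Adjacent intervals: A♭3→C4 = major third; C4→E♭4 = minor third; E♭4→F4 = major second.
The largest is A♭3 to C4, a major third (4 semitones).

M3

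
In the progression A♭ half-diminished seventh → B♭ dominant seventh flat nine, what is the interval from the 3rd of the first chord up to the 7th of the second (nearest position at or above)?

A♭ half-diminished seventh has C♭ as its 3rd, and B♭ dominant seventh flat nine has A♭ as its 7th.
Counting 6 letters and 9 half steps from C♭ gives a major sixth.

M6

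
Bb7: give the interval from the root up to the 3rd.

Spelling the chord: Bb, D, F, Ab.
The root is Bb and the 3rd is D.
From Bb to D is 4 semitones, exactly the major third.

M3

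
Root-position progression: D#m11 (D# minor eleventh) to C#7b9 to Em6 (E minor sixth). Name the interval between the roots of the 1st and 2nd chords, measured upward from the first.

The roots are D# and C#.
7 letter names make it a seventh; at 10 semitones (a half step narrower than major) the quality is minor.

minor 7th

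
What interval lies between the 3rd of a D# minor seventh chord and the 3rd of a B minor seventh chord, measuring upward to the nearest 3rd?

The 3rd of D# minor seventh is F#; the 3rd of B minor seventh is D.
6 letter names make it a sixth; at 8 semitones (a half step narrower than major) the quality is minor.

minor sixth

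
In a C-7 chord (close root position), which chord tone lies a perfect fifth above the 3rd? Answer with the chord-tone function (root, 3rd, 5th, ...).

7th

The chord tones of Cmin7 are C, Eb, G, Bb.
The 3rd is Eb. A perfect fifth above Eb is Bb.
Bb is the chord's 7th.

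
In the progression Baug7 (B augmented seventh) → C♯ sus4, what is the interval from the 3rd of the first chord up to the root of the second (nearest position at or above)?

minor seventh

Baug7 (B augmented seventh) has D♯ as its 3rd, and C♯ sus4 has C♯ as its root.
From D♯ to C♯: 10 semitones over a seventh = minor.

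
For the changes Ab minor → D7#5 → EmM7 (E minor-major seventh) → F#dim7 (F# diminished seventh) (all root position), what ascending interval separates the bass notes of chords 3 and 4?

M2

The roots are E and F#.
From E to F# is 2 semitones, exactly the major second.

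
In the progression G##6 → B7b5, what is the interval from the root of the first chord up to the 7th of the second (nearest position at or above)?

G##6 has G## as its root, and B7b5 has A as its 7th.
2 letter names make it a second; at 0 semitones (a whole step narrower than major) the quality is diminished.

d2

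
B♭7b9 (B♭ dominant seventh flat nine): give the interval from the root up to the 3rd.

B♭7b9 (B♭ dominant seventh flat nine) is spelled B♭ D F A♭ C♭.
The root is B♭ and the 3rd is D.
From B♭ to D is 4 semitones, exactly the major third.

major 3rd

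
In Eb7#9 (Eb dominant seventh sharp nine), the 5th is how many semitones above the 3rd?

3

Eb dominant seventh sharp nine: Eb-G-Bb-Db-F#.
G to Bb is a minor third: 3 semitones.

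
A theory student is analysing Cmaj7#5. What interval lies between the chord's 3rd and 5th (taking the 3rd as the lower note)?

C+maj7 is spelled C, E, G#, B.
That puts E below G#.
Counting 3 letters and 4 half steps from E gives a major third.

major third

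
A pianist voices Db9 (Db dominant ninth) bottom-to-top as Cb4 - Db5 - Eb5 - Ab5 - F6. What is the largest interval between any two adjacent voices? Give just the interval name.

major 9th

Adjacent intervals: Cb4→Db5 = major ninth; Db5→Eb5 = major second; Eb5→Ab5 = perfect fourth; Ab5→F6 = major sixth.
The largest is Cb4 to Db5, a major ninth (14 semitones).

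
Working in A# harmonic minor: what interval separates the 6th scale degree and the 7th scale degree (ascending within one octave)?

augmented second

Spelling A# harmonic minor: A# B# C# D# E# F# G##.
The 6th scale degree is F# and the scale degree 7 is G##.
From F# to G##: 3 semitones over a second = augmented.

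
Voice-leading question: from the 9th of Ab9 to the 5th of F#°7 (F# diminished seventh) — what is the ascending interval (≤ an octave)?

major second

The 9th of Ab9 is Bb; the 5th of F#°7 (F# diminished seventh) is C.
Bb up to C spans 2 letter names and 2 semitones — a major second.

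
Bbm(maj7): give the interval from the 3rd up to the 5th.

major third

BbmM7 is spelled Bb Db F A.
The 3rd is Db and the 5th is F.
Db up to F spans 3 letter names and 4 semitones — a major third.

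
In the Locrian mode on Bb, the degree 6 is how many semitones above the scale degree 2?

The scale is Bb Cb Db Eb Fb Gb Ab.
Cb up to Gb is a perfect fifth — 7 semitones.

7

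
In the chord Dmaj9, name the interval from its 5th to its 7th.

Spelling the chord: D F# A C# E.
So we need the interval from A up to C#.
From A to C# is 4 semitones, exactly the major third.

major 3rd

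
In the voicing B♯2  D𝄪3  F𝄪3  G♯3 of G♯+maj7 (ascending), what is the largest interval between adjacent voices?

M3

Adjacent intervals: B♯2→D𝄪3 = major third; D𝄪3→F𝄪3 = minor third; F𝄪3→G♯3 = minor second.
The largest is B♯2 to D𝄪3, a major third (4 semitones).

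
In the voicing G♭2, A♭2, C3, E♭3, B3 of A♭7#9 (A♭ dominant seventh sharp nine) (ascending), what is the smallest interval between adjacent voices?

Adjacent intervals: G♭2→A♭2 = major second; A♭2→C3 = major third; C3→E♭3 = minor third; E♭3→B3 = augmented fifth.
The smallest is G♭2 to A♭2, a major second (2 semitones).

major 2nd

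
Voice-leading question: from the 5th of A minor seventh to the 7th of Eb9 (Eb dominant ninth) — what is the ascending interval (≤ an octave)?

d7

The 5th of A minor seventh is E; the 7th of Eb9 (Eb dominant ninth) is Db.
E up to Db is 9 semitones, a whole step narrower than a major seventh, so the interval is diminished.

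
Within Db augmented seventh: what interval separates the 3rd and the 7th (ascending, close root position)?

Dbaug7 is spelled Db F A Cb.
That puts F below Cb.
F up to Cb is 6 semitones, a half step narrower than a perfect fifth, so the interval is diminished.

d5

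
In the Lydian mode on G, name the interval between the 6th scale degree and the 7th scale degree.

G lydian: G A B C♯ D E F♯.
6th scale degree = E; degree 7 = F♯.
E up to F♯ spans 2 letter names and 2 semitones — a major second.

major second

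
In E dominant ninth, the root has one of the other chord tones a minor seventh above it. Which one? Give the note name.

E9 (E dominant ninth) is spelled E, G#, B, D, F#.
The root is E. A minor seventh above E is D.
D is the chord's 7th.

D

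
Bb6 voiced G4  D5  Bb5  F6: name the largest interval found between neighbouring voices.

Adjacent intervals: G4→D5 = perfect fifth; D5→Bb5 = minor sixth; Bb5→F6 = perfect fifth.
The largest is D5 to Bb5, a minor sixth (8 semitones).

minor sixth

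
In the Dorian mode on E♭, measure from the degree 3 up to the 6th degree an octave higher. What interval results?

Spelling the Dorian mode on E♭: E♭ F G♭ A♭ B♭ C D♭.
So we need the interval from G♭ up to C.
From G♭ to C: 18 semitones over an eleventh = augmented.

A11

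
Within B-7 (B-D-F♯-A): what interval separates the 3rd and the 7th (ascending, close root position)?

perfect fifth

So we need the interval from D up to A.
D up to A spans 5 letter names and 7 semitones — a perfect fifth.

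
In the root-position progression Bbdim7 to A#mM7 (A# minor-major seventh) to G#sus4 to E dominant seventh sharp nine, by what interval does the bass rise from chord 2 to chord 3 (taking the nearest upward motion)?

m7

The roots are A# and G#.
A# up to G# is 10 semitones, a half step narrower than a major seventh, so the interval is minor.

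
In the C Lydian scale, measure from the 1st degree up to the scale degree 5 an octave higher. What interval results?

Spelling the C Lydian scale: C D E F♯ G A B.
That puts C below G.
C up to G spans 12 letter names and 19 semitones — a perfect twelfth.

perfect twelfth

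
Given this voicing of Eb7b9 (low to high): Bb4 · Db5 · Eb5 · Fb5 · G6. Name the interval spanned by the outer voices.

M13

The outer voices are Bb4 and G6.
From Bb to G is 21 semitones, exactly the major thirteenth.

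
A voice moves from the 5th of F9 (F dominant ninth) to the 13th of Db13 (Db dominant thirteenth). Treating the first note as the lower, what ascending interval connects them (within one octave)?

F9 (F dominant ninth) has C as its 5th, and Db13 (Db dominant thirteenth) has Bb as its 13th.
7 letter names make it a seventh; at 10 semitones (a half step narrower than major) the quality is minor.

minor seventh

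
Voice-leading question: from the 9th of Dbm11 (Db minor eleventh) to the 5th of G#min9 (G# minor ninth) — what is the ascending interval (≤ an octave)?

Dbm11 (Db minor eleventh) has Eb as its 9th, and G#min9 (G# minor ninth) has D# as its 5th.
7 letter names make it a seventh; at 12 semitones (a half step wider than major) the quality is augmented.

augmented seventh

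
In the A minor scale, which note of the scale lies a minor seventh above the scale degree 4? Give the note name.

The scale is A B C D E F G.
The scale degree 4 is D; a minor seventh above that is C — scale degree 3.

C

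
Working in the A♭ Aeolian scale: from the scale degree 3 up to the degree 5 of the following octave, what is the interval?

A♭ natural minor: A♭ B♭ C♭ D♭ E♭ F♭ G♭.
Scale degree 3 = C♭; scale degree 5 (up an octave) = E♭.
C♭ up to E♭ spans 10 letter names and 16 semitones — a major tenth.

major tenth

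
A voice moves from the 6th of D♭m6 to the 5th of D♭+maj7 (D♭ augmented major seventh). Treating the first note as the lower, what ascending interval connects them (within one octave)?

M7

The 6th of D♭m6 is B♭; the 5th of D♭+maj7 (D♭ augmented major seventh) is A.
From B♭ to A is 11 semitones, exactly the major seventh.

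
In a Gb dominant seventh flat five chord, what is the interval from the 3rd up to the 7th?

Gb7b5 is spelled Gb-Bb-Dbb-Fb.
3rd = Bb; 7th = Fb.
From Bb to Fb: 6 semitones over a fifth = diminished.

diminished 5th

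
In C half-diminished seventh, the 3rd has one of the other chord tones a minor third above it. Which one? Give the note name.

Gb

Cø7 (C half-diminished seventh) is spelled C, Eb, Gb, Bb.
The 3rd is Eb. A minor third above Eb is Gb.
Gb is the chord's 5th.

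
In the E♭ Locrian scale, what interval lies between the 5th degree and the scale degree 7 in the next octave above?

Spelling the E♭ Locrian scale: E♭ F♭ G♭ A♭ B𝄫 C♭ D♭.
The 5th degree is B𝄫 and the scale degree 7 (up an octave) is D♭.
B𝄫 up to D♭ spans 10 letter names and 16 semitones — a major tenth.

major tenth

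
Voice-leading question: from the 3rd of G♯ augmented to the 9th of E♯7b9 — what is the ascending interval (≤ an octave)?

diminished 5th

The 3rd of G♯ augmented is B♯; the 9th of E♯7b9 is F♯.
From B♯ to F♯: 6 semitones over a fifth = diminished.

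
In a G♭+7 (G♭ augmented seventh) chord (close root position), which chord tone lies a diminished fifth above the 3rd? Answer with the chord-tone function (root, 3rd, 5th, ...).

7th

G♭+7 is spelled G♭, B♭, D, F♭.
The 3rd is B♭. A diminished fifth above B♭ is F♭.
F♭ is the chord's 7th.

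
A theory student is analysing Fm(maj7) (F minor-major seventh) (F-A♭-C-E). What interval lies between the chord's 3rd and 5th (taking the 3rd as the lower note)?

major third

The 3rd is A♭ and the 5th is C.
Counting 3 letters and 4 half steps from A♭ gives a major third.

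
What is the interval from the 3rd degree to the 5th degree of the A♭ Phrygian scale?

major 3rd

The scale runs A♭ B𝄫 C♭ D♭ E♭ F♭ G♭.
The 3rd degree is C♭ and the 5th degree is E♭.
From C♭ to E♭ is 4 semitones, exactly the major third.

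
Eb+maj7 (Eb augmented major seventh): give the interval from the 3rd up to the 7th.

Eb augmented major seventh: Eb–G–B–D.
That puts G below D.
From G to D is 7 semitones, exactly the perfect fifth.

perfect fifth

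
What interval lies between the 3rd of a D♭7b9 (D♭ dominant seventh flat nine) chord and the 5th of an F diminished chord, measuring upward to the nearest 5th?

The 3rd of D♭7b9 (D♭ dominant seventh flat nine) is F; the 5th of F diminished is C♭.
From F to C♭: 6 semitones over a fifth = diminished.

d5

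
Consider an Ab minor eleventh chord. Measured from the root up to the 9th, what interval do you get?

major 9th

Abm11 is spelled Ab Cb Eb Gb Bb Db.
So we need the interval from Ab up to Bb.
From Ab to Bb is 14 semitones, exactly the major ninth.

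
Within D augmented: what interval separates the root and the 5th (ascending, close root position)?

The chord tones of Daug are D, F#, A#.
The root is D and the 5th is A#.
From D to A#: 8 semitones over a fifth = augmented.

A5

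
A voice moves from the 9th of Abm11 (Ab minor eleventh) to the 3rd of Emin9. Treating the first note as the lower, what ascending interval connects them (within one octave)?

The 9th of Abm11 (Ab minor eleventh) is Bb; the 3rd of Emin9 is G.
From Bb to G is 9 semitones, exactly the major sixth.

M6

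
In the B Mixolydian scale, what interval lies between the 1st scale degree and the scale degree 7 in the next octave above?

minor fourteenth

Spelling the B Mixolydian scale: B C# D# E F# G# A.
1st scale degree = B; degree 7 (up an octave) = A.
From B to A: 22 semitones over a fourteenth = minor.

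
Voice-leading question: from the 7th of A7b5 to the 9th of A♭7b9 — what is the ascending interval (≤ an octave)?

diminished third

A7b5 has G as its 7th, and A♭7b9 has B𝄫 as its 9th.
From G to B𝄫: 2 semitones over a third = diminished.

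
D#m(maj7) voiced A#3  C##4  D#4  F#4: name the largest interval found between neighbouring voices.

Adjacent intervals: A#3→C##4 = major third; C##4→D#4 = minor second; D#4→F#4 = minor third.
The largest is A#3 to C##4, a major third (4 semitones).

major third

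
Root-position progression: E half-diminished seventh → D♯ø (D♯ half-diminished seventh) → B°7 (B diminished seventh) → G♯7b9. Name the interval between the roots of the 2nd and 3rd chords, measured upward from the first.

The roots are D♯ and B.
From D♯ to B: 8 semitones over a sixth = minor.

minor sixth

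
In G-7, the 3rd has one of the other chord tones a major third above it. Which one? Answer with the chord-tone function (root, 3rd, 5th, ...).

The chord tones of G-7 (G minor seventh) are G-Bb-D-F.
The 3rd is Bb. A major third above Bb is D.
D is the chord's 5th.

5th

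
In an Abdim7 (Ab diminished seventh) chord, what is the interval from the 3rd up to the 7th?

d5

Abdim7 is spelled Ab Cb Ebb Gbb.
The 3rd is Cb and the 7th is Gbb.
From Cb to Gbb: 6 semitones over a fifth = diminished.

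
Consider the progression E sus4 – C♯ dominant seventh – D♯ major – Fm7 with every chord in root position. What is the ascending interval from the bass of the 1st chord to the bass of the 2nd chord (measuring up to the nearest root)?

major sixth

The roots are E and C♯.
E up to C♯ spans 6 letter names and 9 semitones — a major sixth.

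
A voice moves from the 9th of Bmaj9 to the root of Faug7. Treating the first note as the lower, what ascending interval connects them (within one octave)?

diminished fourth

Bmaj9 has C# as its 9th, and Faug7 has F as its root.
4 letter names make it a fourth; at 4 semitones (a half step narrower than perfect) the quality is diminished.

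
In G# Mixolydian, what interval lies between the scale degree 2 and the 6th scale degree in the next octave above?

perfect 12th

The scale runs G# A# B# C# D# E# F#.
That puts A# below E#.
A# up to E# spans 12 letter names and 19 semitones — a perfect twelfth.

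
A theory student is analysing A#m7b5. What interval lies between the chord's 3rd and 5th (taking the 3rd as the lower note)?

Spelling the chord: A#-C#-E-G#.
So we need the interval from C# up to E.
From C# to E: 3 semitones over a third = minor.

minor 3rd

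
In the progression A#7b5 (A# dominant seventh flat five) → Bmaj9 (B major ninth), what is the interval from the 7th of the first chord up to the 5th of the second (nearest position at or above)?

m7

A#7b5 (A# dominant seventh flat five) has G# as its 7th, and Bmaj9 (B major ninth) has F# as its 5th.
G# up to F# is 10 semitones, a half step narrower than a major seventh, so the interval is minor.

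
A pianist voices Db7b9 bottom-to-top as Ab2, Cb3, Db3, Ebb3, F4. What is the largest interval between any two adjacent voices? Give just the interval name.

Adjacent intervals: Ab2→Cb3 = minor third; Cb3→Db3 = major second; Db3→Ebb3 = minor second; Ebb3→F4 = augmented ninth.
The largest is Ebb3 to F4, an augmented ninth (15 semitones).

augmented 9th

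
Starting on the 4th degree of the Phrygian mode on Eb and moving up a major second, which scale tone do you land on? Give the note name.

The scale is Eb Fb Gb Ab Bb Cb Db.
The 4th degree is Ab; a major second above that is Bb — scale degree 5.

Bb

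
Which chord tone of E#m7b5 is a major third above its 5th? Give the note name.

D#

E#m7b5 (E# half-diminished seventh): E#, G#, B, D#.
The 5th is B. A major third above B is D#.
D# is the chord's 7th.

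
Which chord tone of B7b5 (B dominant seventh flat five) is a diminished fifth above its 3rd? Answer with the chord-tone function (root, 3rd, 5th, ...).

7th

B dominant seventh flat five is spelled B-D#-F-A.
The 3rd is D#. A diminished fifth above D# is A.
A is the chord's 7th.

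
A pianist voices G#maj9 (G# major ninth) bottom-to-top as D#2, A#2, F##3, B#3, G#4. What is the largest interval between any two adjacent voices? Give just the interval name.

major sixth

Adjacent intervals: D#2→A#2 = perfect fifth; A#2→F##3 = major sixth; F##3→B#3 = perfect fourth; B#3→G#4 = minor sixth.
The largest is A#2 to F##3, a major sixth (9 semitones).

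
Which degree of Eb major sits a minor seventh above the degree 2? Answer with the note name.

Eb

The scale is Eb F G Ab Bb C D.
The degree 2 is F; a minor seventh above that is Eb — scale degree 1.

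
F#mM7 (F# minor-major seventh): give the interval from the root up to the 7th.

major seventh

The chord tones of F# minor-major seventh are F# A C# E#.
Root = F#; 7th = E#.
Counting 7 letters and 11 half steps from F# gives a major seventh.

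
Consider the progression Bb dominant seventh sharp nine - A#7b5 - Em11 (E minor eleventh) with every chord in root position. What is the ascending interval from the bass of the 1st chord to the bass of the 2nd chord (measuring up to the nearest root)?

A7

The roots are Bb and A#.
Bb up to A# is 12 semitones, a half step wider than a major seventh, so the interval is augmented.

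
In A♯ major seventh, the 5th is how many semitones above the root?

A♯ major seventh is spelled A♯–C𝄪–E♯–G𝄪.
A♯ to E♯ is a perfect fifth: 7 semitones.

7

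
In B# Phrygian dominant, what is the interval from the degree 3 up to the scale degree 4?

m2

B# phrygian dominant: B# C# D## E# F## G# A#.
That puts D## below E#.
D## up to E# is 1 semitone, a half step narrower than a major second, so the interval is minor.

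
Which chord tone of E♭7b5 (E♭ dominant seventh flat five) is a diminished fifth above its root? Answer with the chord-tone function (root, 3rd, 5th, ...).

E♭7b5 (E♭ dominant seventh flat five) is spelled E♭, G, B𝄫, D♭.
The root is E♭. A diminished fifth above E♭ is B𝄫.
B𝄫 is the chord's 5th.

5th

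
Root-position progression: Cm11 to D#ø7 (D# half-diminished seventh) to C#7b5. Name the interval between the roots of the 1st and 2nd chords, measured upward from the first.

augmented second

The roots are C and D#.
C up to D# is 3 semitones, a half step wider than a major second, so the interval is augmented.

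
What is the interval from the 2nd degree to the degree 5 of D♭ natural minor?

perfect fourth

D♭ natural minor: D♭ E♭ F♭ G♭ A♭ B𝄫 C♭.
That puts E♭ below A♭.
From E♭ to A♭ is 5 semitones, exactly the perfect fourth.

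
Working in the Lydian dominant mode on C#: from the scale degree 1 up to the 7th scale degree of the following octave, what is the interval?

The scale runs C# D# E# F## G# A# B.
So we need the interval from C# up to B.
From C# to B: 22 semitones over a fourteenth = minor.

minor fourteenth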